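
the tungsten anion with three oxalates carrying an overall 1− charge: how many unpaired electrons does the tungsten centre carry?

Ligand charges: each oxalate is −2. With an overall charge of −1 the tungsten centre must be in the +5 oxidation state.
Tungsten is a group-6 element; W(V) is therefore d¹.
Counting donor atoms: 3×oxalate (bidentate) → 6 donors. Coordination number = 6.
In an octahedral field the d¹ configuration is t₂g¹e_g⁰ (only one arrangement possible), giving 1 unpaired electron.

1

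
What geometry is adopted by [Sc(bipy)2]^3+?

tetrahedral

Ligand charges: 2,2′-bipyridine is neutral. With an overall charge of +3 the scandium centre must be in the +3 oxidation state.
Group 3 minus oxidation state 3 gives a d⁰ configuration.
Counting donor atoms: 2×2,2′-bipyridine (bidentate) → 4 donors. Coordination number = 4.
A d⁰ ion has no crystal-field stabilisation preference between square planar and tetrahedral, so four ligands adopt the sterically favoured tetrahedral geometry.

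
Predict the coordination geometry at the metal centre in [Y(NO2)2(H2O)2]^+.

tetrahedral

Each nitro (N-bound nitrite) is −1; water is neutral; balancing the +1 overall charge requires Y(III).
Group 3 minus oxidation state 3 gives a d⁰ configuration.
With 4 monodentate ligands the coordination number is 4.
A d⁰ ion has no crystal-field stabilisation preference between square planar and tetrahedral, so four ligands adopt the sterically favoured tetrahedral geometry.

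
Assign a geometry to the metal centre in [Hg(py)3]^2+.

trigonal planar

Ligand charges: pyridine is neutral. With an overall charge of +2 the mercury centre must be in the +2 oxidation state.
Mercury is a group-12 element; Hg(II) is therefore d¹⁰.
With 3 monodentate ligands the coordination number is 3.
Three ligands around a d¹⁰ centre minimise repulsion in a trigonal-planar arrangement.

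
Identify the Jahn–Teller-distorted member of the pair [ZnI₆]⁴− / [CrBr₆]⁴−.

[CrBr₆]⁴−

[ZnI₆]⁴−: Ligand charges: each iodide is −1. With an overall charge of −4 the zinc centre must be in the +2 oxidation state. Group 12 minus oxidation state 2 gives a d¹⁰ configuration. The d¹⁰ configuration leaves the e_g set evenly filled (or empty) — no strong Jahn–Teller driving force.
[CrBr₆]⁴−: Summing ligand charges against the −4 overall charge gives an oxidation state of +2 for chromium. Group 6 minus oxidation state 2 gives a d⁴ configuration. Bromide is a weak-field ligand for a first-row metal, so the complex is high-spin. The t₂g³e_g¹ (high-spin) configuration has an unevenly filled e_g set; the Jahn–Teller theorem predicts a tetragonal distortion (typically axial elongation) to lift the degeneracy.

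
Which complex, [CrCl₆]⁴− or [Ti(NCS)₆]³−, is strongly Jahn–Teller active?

[CrCl₆]⁴−: Each chloride is −1; balancing the −4 overall charge requires Cr(II). Cr sits in group 6, so the d-electron count is 6 − 2 = 4. Chloride is a weak-field ligand for a first-row metal, so the complex is high-spin. The t₂g³e_g¹ (high-spin) configuration has an unevenly filled e_g set; the Jahn–Teller theorem predicts a tetragonal distortion (typically axial elongation) to lift the degeneracy.
[Ti(NCS)₆]³−: Summing ligand charges against the −3 overall charge gives an oxidation state of +3 for titanium. Group 4 minus oxidation state 3 gives a d¹ configuration. The d¹ configuration leaves the e_g set evenly filled (or empty) — no strong Jahn–Teller driving force.

[CrCl₆]⁴−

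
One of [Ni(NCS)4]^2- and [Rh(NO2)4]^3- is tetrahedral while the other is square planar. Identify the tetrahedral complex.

[Ni(NCS)4]^2-

For [Ni(NCS)4]^2-: Each isothiocyanate is −1; balancing the −2 overall charge requires Ni(II). Nickel is a group-10 element; Ni(II) is therefore d⁸. Isothiocyanate is a weak-field ligand. With weak-field ligands the CFSE gain from square planar is small, so a 3d d⁸ ion takes the sterically preferred tetrahedral geometry. → tetrahedral.
For [Rh(NO2)4]^3-: Ligand charges: each nitro (N-bound nitrite) is −1. With an overall charge of −3 the rhodium centre must be in the +1 oxidation state. Group 9 minus oxidation state 1 gives a d⁸ configuration. A 4d d⁸ ion has a large crystal-field splitting; square planar leaves the high-energy d_{x²−y²} orbital empty and maximises CFSE. → square planar.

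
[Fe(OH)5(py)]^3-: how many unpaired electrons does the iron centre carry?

4

Summing ligand charges against the −3 overall charge gives an oxidation state of +2 for iron.
Iron is a group-8 element; Fe(II) is therefore d⁶.
The spin state decides the count: Hydroxide is a weak-field ligand for a first-row metal, so the complex is high-spin.
An octahedral high-spin d⁶ ion is t₂g⁴e_g², giving 4 unpaired electrons.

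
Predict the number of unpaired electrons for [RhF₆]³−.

0

Each fluoride is −1; balancing the −3 overall charge requires Rh(III).
Group 9 minus oxidation state 3 gives a d⁶ configuration.
The spin state decides the count: a 4d ion has a large Δₒ and is invariably low-spin.
An octahedral low-spin d⁶ ion is t₂g⁶e_g⁰, giving 0 unpaired electrons.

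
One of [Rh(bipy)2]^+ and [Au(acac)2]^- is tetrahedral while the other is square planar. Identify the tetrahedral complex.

[Au(acac)2]^-

For [Rh(bipy)2]^+: 2,2′-bipyridine is neutral; balancing the +1 overall charge requires Rh(I). Rh sits in group 9, so the d-electron count is 9 − 1 = 8. A 4d d⁸ ion has a large crystal-field splitting; square planar leaves the high-energy d_{x²−y²} orbital empty and maximises CFSE. → square planar.
For [Au(acac)2]^-: Each acetylacetonate is −1; balancing the −1 overall charge requires Au(I). Gold is a group-11 element; Au(I) is therefore d¹⁰. A d¹⁰ ion has no crystal-field stabilisation preference between square planar and tetrahedral, so four ligands adopt the sterically favoured tetrahedral geometry. → tetrahedral.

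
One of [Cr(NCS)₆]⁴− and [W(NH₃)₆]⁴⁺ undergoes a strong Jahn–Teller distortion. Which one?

[Cr(NCS)₆]⁴−: Ligand charges: each isothiocyanate is −1. With an overall charge of −4 the chromium centre must be in the +2 oxidation state. Cr sits in group 6, so the d-electron count is 6 − 2 = 4. Isothiocyanate is a weak-field ligand for a first-row metal, so the complex is high-spin. The t₂g³e_g¹ (high-spin) configuration has an unevenly filled e_g set; the Jahn–Teller theorem predicts a tetragonal distortion (typically axial elongation) to lift the degeneracy.
[W(NH₃)₆]⁴⁺: Ammonia is neutral; balancing the +4 overall charge requires W(IV). Group 6 minus oxidation state 4 gives a d² configuration. The d² configuration leaves the e_g set evenly filled (or empty) — no strong Jahn–Teller driving force.

[Cr(NCS)₆]⁴−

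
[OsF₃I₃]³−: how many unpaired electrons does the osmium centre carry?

Ligand charges: each fluoride is −1; each iodide is −1. With an overall charge of −3 the osmium centre must be in the +3 oxidation state.
Group 8 minus oxidation state 3 gives a d⁵ configuration.
The spin state decides the count: a 5d ion has a large Δₒ and is invariably low-spin.
An octahedral low-spin d⁵ ion is t₂g⁵e_g⁰, giving 1 unpaired electron.

1 unpaired electron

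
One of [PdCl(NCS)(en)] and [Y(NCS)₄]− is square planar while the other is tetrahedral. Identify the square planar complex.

[PdCl(NCS)(en)]

For [PdCl(NCS)(en)]: Summing ligand charges against the 0 overall charge gives an oxidation state of +2 for palladium. Palladium is a group-10 element; Pd(II) is therefore d⁸. A 4d d⁸ ion has a large crystal-field splitting; square planar leaves the high-energy d_{x²−y²} orbital empty and maximises CFSE. → square planar.
For [Y(NCS)₄]−: Ligand charges: each isothiocyanate is −1. With an overall charge of −1 the yttrium centre must be in the +3 oxidation state. Yttrium is a group-3 element; Y(III) is therefore d⁰. A d⁰ ion has no crystal-field stabilisation preference between square planar and tetrahedral, so four ligands adopt the sterically favoured tetrahedral geometry. → tetrahedral.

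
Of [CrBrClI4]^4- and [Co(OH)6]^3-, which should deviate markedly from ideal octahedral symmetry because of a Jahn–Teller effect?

[CrBrClI4]^4-

[CrBrClI4]^4-: Each bromide is −1; each chloride is −1; each iodide is −1; balancing the −4 overall charge requires Cr(II). Cr sits in group 6, so the d-electron count is 6 − 2 = 4. Bromide, chloride, and iodide are weak-field ligands for a first-row metal, so the complex is high-spin. The t₂g³e_g¹ (high-spin) configuration has an unevenly filled e_g set; the Jahn–Teller theorem predicts a tetragonal distortion (typically axial elongation) to lift the degeneracy.
[Co(OH)6]^3-: Ligand charges: each hydroxide is −1. With an overall charge of −3 the cobalt centre must be in the +3 oxidation state. Group 9 minus oxidation state 3 gives a d⁶ configuration. Co(III) has an exceptionally large octahedral splitting and is low-spin with essentially every ligand except fluoride. The d⁶ configuration leaves the e_g set evenly filled (or empty) — no strong Jahn–Teller driving force.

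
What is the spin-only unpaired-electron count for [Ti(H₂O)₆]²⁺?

2

Water is neutral; balancing the +2 overall charge requires Ti(II).
Titanium is a group-4 element; Ti(II) is therefore d².
In an octahedral field the d² configuration is t₂g²e_g⁰ (only one arrangement possible), giving 2 unpaired electrons.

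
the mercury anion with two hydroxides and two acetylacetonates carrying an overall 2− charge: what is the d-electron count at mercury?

Each hydroxide is −1; each acetylacetonate is −1; balancing the −2 overall charge requires Hg(II).
Group 12 minus oxidation state 2 gives a d¹⁰ configuration.

d10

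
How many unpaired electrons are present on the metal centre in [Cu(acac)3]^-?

1

Summing ligand charges against the −1 overall charge gives an oxidation state of +2 for copper.
Group 11 minus oxidation state 2 gives a d⁹ configuration.
Counting donor atoms: 3×acetylacetonate (bidentate) → 6 donors. Coordination number = 6.
In an octahedral field the d⁹ configuration is t₂g⁶e_g³ (only one arrangement possible), giving 1 unpaired electron.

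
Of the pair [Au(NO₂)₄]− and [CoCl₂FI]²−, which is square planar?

For [Au(NO₂)₄]−: Each nitro (N-bound nitrite) is −1; balancing the −1 overall charge requires Au(III). Au sits in group 11, so the d-electron count is 11 − 3 = 8. A 5d d⁸ ion has a large crystal-field splitting; square planar leaves the high-energy d_{x²−y²} orbital empty and maximises CFSE. → square planar.
For [CoCl₂FI]²−: Summing ligand charges against the −2 overall charge gives an oxidation state of +2 for cobalt. Cobalt is a group-9 element; Co(II) is therefore d⁷. For a high-spin 3d d⁷ ion with weak-field ligands the small Δₜ gives little square-planar CFSE advantage, so four ligands adopt the sterically favoured tetrahedral geometry. → tetrahedral.

[Au(NO₂)₄]−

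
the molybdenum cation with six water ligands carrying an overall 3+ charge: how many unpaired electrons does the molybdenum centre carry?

3

Water is neutral; balancing the +3 overall charge requires Mo(III).
Group 6 minus oxidation state 3 gives a d³ configuration.
In an octahedral field the d³ configuration is t₂g³e_g⁰ (only one arrangement possible), giving 3 unpaired electrons.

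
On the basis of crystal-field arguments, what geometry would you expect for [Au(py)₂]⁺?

linear

Summing ligand charges against the +1 overall charge gives an oxidation state of +1 for gold.
Gold is a group-11 element; Au(I) is therefore d¹⁰.
With 2 monodentate ligands the coordination number is 2.
A d¹⁰ ion with only two ligands adopts a linear arrangement (sp hybridisation; no CFSE preference).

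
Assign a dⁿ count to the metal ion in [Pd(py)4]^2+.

d8

Summing ligand charges against the +2 overall charge gives an oxidation state of +2 for palladium.
Group 10 minus oxidation state 2 gives a d⁸ configuration.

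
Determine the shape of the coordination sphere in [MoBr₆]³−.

octahedral

Each bromide is −1; balancing the −3 overall charge requires Mo(III).
Mo sits in group 6, so the d-electron count is 6 − 3 = 3.
With 6 monodentate ligands the coordination number is 6.
Six donors around a single metal centre give an octahedral coordination sphere.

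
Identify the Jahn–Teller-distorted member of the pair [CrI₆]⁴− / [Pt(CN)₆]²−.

[CrI₆]⁴−

[CrI₆]⁴−: Summing ligand charges against the −4 overall charge gives an oxidation state of +2 for chromium. Cr sits in group 6, so the d-electron count is 6 − 2 = 4. Iodide is a weak-field ligand for a first-row metal, so the complex is high-spin. The t₂g³e_g¹ (high-spin) configuration has an unevenly filled e_g set; the Jahn–Teller theorem predicts a tetragonal distortion (typically axial elongation) to lift the degeneracy.
[Pt(CN)₆]²−: Ligand charges: each cyanide is −1. With an overall charge of −2 the platinum centre must be in the +4 oxidation state. Group 10 minus oxidation state 4 gives a d⁶ configuration. A 5d ion has a large Δₒ and is invariably low-spin. The d⁶ configuration leaves the e_g set evenly filled (or empty) — no strong Jahn–Teller driving force.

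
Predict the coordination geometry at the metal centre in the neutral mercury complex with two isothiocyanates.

linear

Summing ligand charges against the 0 overall charge gives an oxidation state of +2 for mercury.
Group 12 minus oxidation state 2 gives a d¹⁰ configuration.
With 2 monodentate ligands the coordination number is 2.
A d¹⁰ ion with only two ligands adopts a linear arrangement (sp hybridisation; no CFSE preference).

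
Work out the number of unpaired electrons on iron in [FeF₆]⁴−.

4

Summing ligand charges against the −4 overall charge gives an oxidation state of +2 for iron.
Group 8 minus oxidation state 2 gives a d⁶ configuration.
The spin state decides the count: Fluoride is a weak-field ligand for a first-row metal, so the complex is high-spin.
An octahedral high-spin d⁶ ion is t₂g⁴e_g², giving 4 unpaired electrons.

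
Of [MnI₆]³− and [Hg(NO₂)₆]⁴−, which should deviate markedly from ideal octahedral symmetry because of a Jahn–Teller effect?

[MnI₆]³−: Each iodide is −1; balancing the −3 overall charge requires Mn(III). Group 7 minus oxidation state 3 gives a d⁴ configuration. Iodide is a weak-field ligand for a first-row metal, so the complex is high-spin. The t₂g³e_g¹ (high-spin) configuration has an unevenly filled e_g set; the Jahn–Teller theorem predicts a tetragonal distortion (typically axial elongation) to lift the degeneracy.
[Hg(NO₂)₆]⁴−: Ligand charges: each nitro (N-bound nitrite) is −1. With an overall charge of −4 the mercury centre must be in the +2 oxidation state. Group 12 minus oxidation state 2 gives a d¹⁰ configuration. The d¹⁰ configuration leaves the e_g set evenly filled (or empty) — no strong Jahn–Teller driving force.

[MnI₆]³−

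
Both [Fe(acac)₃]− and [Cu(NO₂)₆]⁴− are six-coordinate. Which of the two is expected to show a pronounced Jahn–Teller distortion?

[Fe(acac)₃]−: Summing ligand charges against the −1 overall charge gives an oxidation state of +2 for iron. Group 8 minus oxidation state 2 gives a d⁶ configuration. Acetylacetonate is a weak-field ligand for a first-row metal, so the complex is high-spin. The d⁶ configuration leaves the e_g set evenly filled (or empty) — no strong Jahn–Teller driving force.
[Cu(NO₂)₆]⁴−: Each nitro (N-bound nitrite) is −1; balancing the −4 overall charge requires Cu(II). Cu sits in group 11, so the d-electron count is 11 − 2 = 9. The t₂g⁶e_g³ configuration has an unevenly filled e_g set; the Jahn–Teller theorem predicts a tetragonal distortion (typically axial elongation) to lift the degeneracy.

[Cu(NO₂)₆]⁴−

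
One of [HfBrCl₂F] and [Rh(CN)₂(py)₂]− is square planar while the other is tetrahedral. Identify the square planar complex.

[Rh(CN)₂(py)₂]−

For [HfBrCl₂F]: Each bromide is −1; each chloride is −1; each fluoride is −1; balancing the 0 overall charge requires Hf(IV). Hf sits in group 4, so the d-electron count is 4 − 4 = 0. A d⁰ ion has no crystal-field stabilisation preference between square planar and tetrahedral, so four ligands adopt the sterically favoured tetrahedral geometry. → tetrahedral.
For [Rh(CN)₂(py)₂]−: Each cyanide is −1; pyridine is neutral; balancing the −1 overall charge requires Rh(I). Group 9 minus oxidation state 1 gives a d⁸ configuration. A 4d d⁸ ion has a large crystal-field splitting; square planar leaves the high-energy d_{x²−y²} orbital empty and maximises CFSE. → square planar.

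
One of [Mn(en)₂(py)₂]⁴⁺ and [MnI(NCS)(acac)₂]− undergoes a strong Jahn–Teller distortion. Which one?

[Mn(en)₂(py)₂]⁴⁺: Ethylenediamine is neutral; pyridine is neutral; balancing the +4 overall charge requires Mn(IV). Mn sits in group 7, so the d-electron count is 7 − 4 = 3. The d³ configuration leaves the e_g set evenly filled (or empty) — no strong Jahn–Teller driving force.
[MnI(NCS)(acac)₂]−: Each iodide is −1; each isothiocyanate is −1; each acetylacetonate is −1; balancing the −1 overall charge requires Mn(III). Mn sits in group 7, so the d-electron count is 7 − 3 = 4. Acetylacetonate, iodide, and isothiocyanate are weak-field ligands for a first-row metal, so the complex is high-spin. The t₂g³e_g¹ (high-spin) configuration has an unevenly filled e_g set; the Jahn–Teller theorem predicts a tetragonal distortion (typically axial elongation) to lift the degeneracy.

[MnI(NCS)(acac)₂]−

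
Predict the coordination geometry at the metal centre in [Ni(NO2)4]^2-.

Summing ligand charges against the −2 overall charge gives an oxidation state of +2 for nickel.
Ni sits in group 10, so the d-electron count is 10 − 2 = 8.
Coordination number: 4.
Nitro (N-bound nitrite) is a strong-field ligand (high in the spectrochemical series).
A 3d d⁸ ion with strong-field ligands gains enough CFSE to favour square planar over tetrahedral.

square planar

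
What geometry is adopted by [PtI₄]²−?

square planar

Each iodide is −1; balancing the −2 overall charge requires Pt(II).
Group 10 minus oxidation state 2 gives a d⁸ configuration.
Coordination number: 4.
A 5d d⁸ ion has a large crystal-field splitting; square planar leaves the high-energy d_{x²−y²} orbital empty and maximises CFSE.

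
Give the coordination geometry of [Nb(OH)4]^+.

tetrahedral

Summing ligand charges against the +1 overall charge gives an oxidation state of +5 for niobium.
Nb sits in group 5, so the d-electron count is 5 − 5 = 0.
With 4 monodentate ligands the coordination number is 4.
A d⁰ ion has no crystal-field stabilisation preference between square planar and tetrahedral, so four ligands adopt the sterically favoured tetrahedral geometry.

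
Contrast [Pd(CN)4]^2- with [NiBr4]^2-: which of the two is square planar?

[Pd(CN)4]^2-

For [Pd(CN)4]^2-: Ligand charges: each cyanide is −1. With an overall charge of −2 the palladium centre must be in the +2 oxidation state. Palladium is a group-10 element; Pd(II) is therefore d⁸. A 4d d⁸ ion has a large crystal-field splitting; square planar leaves the high-energy d_{x²−y²} orbital empty and maximises CFSE. → square planar.
For [NiBr4]^2-: Each bromide is −1; balancing the −2 overall charge requires Ni(II). Group 10 minus oxidation state 2 gives a d⁸ configuration. Bromide is a weak-field ligand. With weak-field ligands the CFSE gain from square planar is small, so a 3d d⁸ ion takes the sterically preferred tetrahedral geometry. → tetrahedral.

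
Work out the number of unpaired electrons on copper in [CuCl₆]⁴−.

Each chloride is −1; balancing the −4 overall charge requires Cu(II).
Cu sits in group 11, so the d-electron count is 11 − 2 = 9.
In an octahedral field the d⁹ configuration is t₂g⁶e_g³ (only one arrangement possible), giving 1 unpaired electron.

1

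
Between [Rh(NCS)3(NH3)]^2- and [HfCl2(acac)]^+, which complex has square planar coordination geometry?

[Rh(NCS)3(NH3)]^2-

For [Rh(NCS)3(NH3)]^2-: Ligand charges: each isothiocyanate is −1; ammonia is neutral. With an overall charge of −2 the rhodium centre must be in the +1 oxidation state. Group 9 minus oxidation state 1 gives a d⁸ configuration. A 4d d⁸ ion has a large crystal-field splitting; square planar leaves the high-energy d_{x²−y²} orbital empty and maximises CFSE. → square planar.
For [HfCl2(acac)]^+: Summing ligand charges against the +1 overall charge gives an oxidation state of +4 for hafnium. Hf sits in group 4, so the d-electron count is 4 − 4 = 0. A d⁰ ion has no crystal-field stabilisation preference between square planar and tetrahedral, so four ligands adopt the sterically favoured tetrahedral geometry. → tetrahedral.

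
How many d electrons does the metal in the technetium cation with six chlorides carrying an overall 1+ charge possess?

d0

Summing ligand charges against the +1 overall charge gives an oxidation state of +7 for technetium.
Group 7 minus oxidation state 7 gives a d⁰ configuration.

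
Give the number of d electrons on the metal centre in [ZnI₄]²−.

Each iodide is −1; balancing the −2 overall charge requires Zn(II).
Zn sits in group 12, so the d-electron count is 12 − 2 = 10.

d¹⁰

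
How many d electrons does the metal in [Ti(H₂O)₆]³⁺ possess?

d¹

Summing ligand charges against the +3 overall charge gives an oxidation state of +3 for titanium.
Ti sits in group 4, so the d-electron count is 4 − 3 = 1.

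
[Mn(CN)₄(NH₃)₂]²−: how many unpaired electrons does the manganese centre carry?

Each cyanide is −1; ammonia is neutral; balancing the −2 overall charge requires Mn(II).
Mn sits in group 7, so the d-electron count is 7 − 2 = 5.
The spin state decides the count: Cyanide is a strong-field ligand (high in the spectrochemical series) for a first-row metal, so the complex is low-spin.
An octahedral low-spin d⁵ ion is t₂g⁵e_g⁰, giving 1 unpaired electron.

1 unpaired electron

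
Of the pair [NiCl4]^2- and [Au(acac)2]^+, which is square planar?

[Au(acac)2]^+

For [NiCl4]^2-: Each chloride is −1; balancing the −2 overall charge requires Ni(II). Ni sits in group 10, so the d-electron count is 10 − 2 = 8. Chloride is a weak-field ligand. With weak-field ligands the CFSE gain from square planar is small, so a 3d d⁸ ion takes the sterically preferred tetrahedral geometry. → tetrahedral.
For [Au(acac)2]^+: Each acetylacetonate is −1; balancing the +1 overall charge requires Au(III). Au sits in group 11, so the d-electron count is 11 − 3 = 8. A 5d d⁸ ion has a large crystal-field splitting; square planar leaves the high-energy d_{x²−y²} orbital empty and maximises CFSE. → square planar.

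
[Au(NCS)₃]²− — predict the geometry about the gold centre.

trigonal planar

Summing ligand charges against the −2 overall charge gives an oxidation state of +1 for gold.
Gold is a group-11 element; Au(I) is therefore d¹⁰.
With 3 monodentate ligands the coordination number is 3.
Three ligands around a d¹⁰ centre minimise repulsion in a trigonal-planar arrangement.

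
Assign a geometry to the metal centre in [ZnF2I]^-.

Each fluoride is −1; each iodide is −1; balancing the −1 overall charge requires Zn(II).
Zinc is a group-12 element; Zn(II) is therefore d¹⁰.
With 3 monodentate ligands the coordination number is 3.
Three ligands around a d¹⁰ centre minimise repulsion in a trigonal-planar arrangement.

trigonal planar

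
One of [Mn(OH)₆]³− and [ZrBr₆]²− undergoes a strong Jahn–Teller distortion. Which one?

[Mn(OH)₆]³−

[Mn(OH)₆]³−: Each hydroxide is −1; balancing the −3 overall charge requires Mn(III). Manganese is a group-7 element; Mn(III) is therefore d⁴. Hydroxide is a weak-field ligand for a first-row metal, so the complex is high-spin. The t₂g³e_g¹ (high-spin) configuration has an unevenly filled e_g set; the Jahn–Teller theorem predicts a tetragonal distortion (typically axial elongation) to lift the degeneracy.
[ZrBr₆]²−: Each bromide is −1; balancing the −2 overall charge requires Zr(IV). Zr sits in group 4, so the d-electron count is 4 − 4 = 0. The d⁰ configuration leaves the e_g set evenly filled (or empty) — no strong Jahn–Teller driving force.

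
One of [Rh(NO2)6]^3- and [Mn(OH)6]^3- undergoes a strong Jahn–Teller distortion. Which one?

[Rh(NO2)6]^3-: Each nitro (N-bound nitrite) is −1; balancing the −3 overall charge requires Rh(III). Group 9 minus oxidation state 3 gives a d⁶ configuration. A 4d ion has a large Δₒ and is invariably low-spin. The d⁶ configuration leaves the e_g set evenly filled (or empty) — no strong Jahn–Teller driving force.
[Mn(OH)6]^3-: Ligand charges: each hydroxide is −1. With an overall charge of −3 the manganese centre must be in the +3 oxidation state. Manganese is a group-7 element; Mn(III) is therefore d⁴. Hydroxide is a weak-field ligand for a first-row metal, so the complex is high-spin. The t₂g³e_g¹ (high-spin) configuration has an unevenly filled e_g set; the Jahn–Teller theorem predicts a tetragonal distortion (typically axial elongation) to lift the degeneracy.

[Mn(OH)6]^3-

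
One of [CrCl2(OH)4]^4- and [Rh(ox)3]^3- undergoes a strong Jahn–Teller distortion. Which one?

[CrCl2(OH)4]^4-: Ligand charges: each chloride is −1; each hydroxide is −1. With an overall charge of −4 the chromium centre must be in the +2 oxidation state. Group 6 minus oxidation state 2 gives a d⁴ configuration. Chloride and hydroxide are weak-field ligands for a first-row metal, so the complex is high-spin. The t₂g³e_g¹ (high-spin) configuration has an unevenly filled e_g set; the Jahn–Teller theorem predicts a tetragonal distortion (typically axial elongation) to lift the degeneracy.
[Rh(ox)3]^3-: Ligand charges: each oxalate is −2. With an overall charge of −3 the rhodium centre must be in the +3 oxidation state. Rhodium is a group-9 element; Rh(III) is therefore d⁶. A 4d ion has a large Δₒ and is invariably low-spin. The d⁶ configuration leaves the e_g set evenly filled (or empty) — no strong Jahn–Teller driving force.

[CrCl2(OH)4]^4-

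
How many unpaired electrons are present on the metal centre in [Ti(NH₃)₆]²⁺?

Summing ligand charges against the +2 overall charge gives an oxidation state of +2 for titanium.
Group 4 minus oxidation state 2 gives a d² configuration.
In an octahedral field the d² configuration is t₂g²e_g⁰ (only one arrangement possible), giving 2 unpaired electrons.

2 unpaired electrons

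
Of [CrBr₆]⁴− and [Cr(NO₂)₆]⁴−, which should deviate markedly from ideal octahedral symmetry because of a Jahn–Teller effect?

[CrBr₆]⁴−

[CrBr₆]⁴−: Summing ligand charges against the −4 overall charge gives an oxidation state of +2 for chromium. Chromium is a group-6 element; Cr(II) is therefore d⁴. Bromide is a weak-field ligand for a first-row metal, so the complex is high-spin. The t₂g³e_g¹ (high-spin) configuration has an unevenly filled e_g set; the Jahn–Teller theorem predicts a tetragonal distortion (typically axial elongation) to lift the degeneracy.
[Cr(NO₂)₆]⁴−: Summing ligand charges against the −4 overall charge gives an oxidation state of +2 for chromium. Group 6 minus oxidation state 2 gives a d⁴ configuration. Nitro (N-bound nitrite) is a strong-field ligand (high in the spectrochemical series) for a first-row metal, so the complex is low-spin. The d⁴ configuration leaves the e_g set evenly filled (or empty) — no strong Jahn–Teller driving force.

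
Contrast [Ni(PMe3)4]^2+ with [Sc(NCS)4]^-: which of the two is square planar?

For [Ni(PMe3)4]^2+: Summing ligand charges against the +2 overall charge gives an oxidation state of +2 for nickel. Ni sits in group 10, so the d-electron count is 10 − 2 = 8. Trimethylphosphine is a strong-field ligand (high in the spectrochemical series). A 3d d⁸ ion with strong-field ligands gains enough CFSE to favour square planar over tetrahedral. → square planar.
For [Sc(NCS)4]^-: Ligand charges: each isothiocyanate is −1. With an overall charge of −1 the scandium centre must be in the +3 oxidation state. Sc sits in group 3, so the d-electron count is 3 − 3 = 0. A d⁰ ion has no crystal-field stabilisation preference between square planar and tetrahedral, so four ligands adopt the sterically favoured tetrahedral geometry. → tetrahedral.

[Ni(PMe3)4]^2+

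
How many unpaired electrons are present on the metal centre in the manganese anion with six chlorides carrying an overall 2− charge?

3

Each chloride is −1; balancing the −2 overall charge requires Mn(IV).
Manganese is a group-7 element; Mn(IV) is therefore d³.
In an octahedral field the d³ configuration is t₂g³e_g⁰ (only one arrangement possible), giving 3 unpaired electrons.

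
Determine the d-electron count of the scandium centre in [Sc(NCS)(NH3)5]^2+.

d0

Ligand charges: each isothiocyanate is −1; ammonia is neutral. With an overall charge of +2 the scandium centre must be in the +3 oxidation state.
Scandium is a group-3 element; Sc(III) is therefore d⁰.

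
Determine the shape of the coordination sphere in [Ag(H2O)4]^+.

tetrahedral

Water is neutral; balancing the +1 overall charge requires Ag(I).
Group 11 minus oxidation state 1 gives a d¹⁰ configuration.
With 4 monodentate ligands the coordination number is 4.
A d¹⁰ ion has no crystal-field stabilisation preference between square planar and tetrahedral, so four ligands adopt the sterically favoured tetrahedral geometry.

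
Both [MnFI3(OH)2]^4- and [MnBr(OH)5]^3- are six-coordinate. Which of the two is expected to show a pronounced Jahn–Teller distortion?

[MnFI3(OH)2]^4-: Summing ligand charges against the −4 overall charge gives an oxidation state of +2 for manganese. Mn sits in group 7, so the d-electron count is 7 − 2 = 5. Fluoride, hydroxide, and iodide are weak-field ligands for a first-row metal, so the complex is high-spin. The d⁵ configuration leaves the e_g set evenly filled (or empty) — no strong Jahn–Teller driving force.
[MnBr(OH)5]^3-: Ligand charges: each bromide is −1; each hydroxide is −1. With an overall charge of −3 the manganese centre must be in the +3 oxidation state. Group 7 minus oxidation state 3 gives a d⁴ configuration. Bromide and hydroxide are weak-field ligands for a first-row metal, so the complex is high-spin. The t₂g³e_g¹ (high-spin) configuration has an unevenly filled e_g set; the Jahn–Teller theorem predicts a tetragonal distortion (typically axial elongation) to lift the degeneracy.

[MnBr(OH)5]^3-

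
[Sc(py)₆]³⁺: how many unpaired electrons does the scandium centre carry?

0

Pyridine is neutral; balancing the +3 overall charge requires Sc(III).
Sc sits in group 3, so the d-electron count is 3 − 3 = 0.
In an octahedral field the d⁰ configuration is t₂g⁰e_g⁰, giving 0 unpaired electrons.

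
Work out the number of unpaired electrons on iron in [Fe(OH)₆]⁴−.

4 unpaired electrons

Each hydroxide is −1; balancing the −4 overall charge requires Fe(II).
Group 8 minus oxidation state 2 gives a d⁶ configuration.
The spin state decides the count: Hydroxide is a weak-field ligand for a first-row metal, so the complex is high-spin.
An octahedral high-spin d⁶ ion is t₂g⁴e_g², giving 4 unpaired electrons.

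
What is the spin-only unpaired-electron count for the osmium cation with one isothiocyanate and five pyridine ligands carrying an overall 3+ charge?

2

Each isothiocyanate is −1; pyridine is neutral; balancing the +3 overall charge requires Os(IV).
Osmium is a group-8 element; Os(IV) is therefore d⁴.
The spin state decides the count: a 5d ion has a large Δₒ and is invariably low-spin.
An octahedral low-spin d⁴ ion is t₂g⁴e_g⁰, giving 2 unpaired electrons.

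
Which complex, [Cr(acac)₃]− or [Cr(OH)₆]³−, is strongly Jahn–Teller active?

[Cr(acac)₃]−

[Cr(acac)₃]−: Each acetylacetonate is −1; balancing the −1 overall charge requires Cr(II). Cr sits in group 6, so the d-electron count is 6 − 2 = 4. Acetylacetonate is a weak-field ligand for a first-row metal, so the complex is high-spin. The t₂g³e_g¹ (high-spin) configuration has an unevenly filled e_g set; the Jahn–Teller theorem predicts a tetragonal distortion (typically axial elongation) to lift the degeneracy.
[Cr(OH)₆]³−: Ligand charges: each hydroxide is −1. With an overall charge of −3 the chromium centre must be in the +3 oxidation state. Cr sits in group 6, so the d-electron count is 6 − 3 = 3. The d³ configuration leaves the e_g set evenly filled (or empty) — no strong Jahn–Teller driving force.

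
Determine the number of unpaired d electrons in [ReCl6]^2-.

Summing ligand charges against the −2 overall charge gives an oxidation state of +4 for rhenium.
Rhenium is a group-7 element; Re(IV) is therefore d³.
In an octahedral field the d³ configuration is t₂g³e_g⁰ (only one arrangement possible), giving 3 unpaired electrons.

3 unpaired electrons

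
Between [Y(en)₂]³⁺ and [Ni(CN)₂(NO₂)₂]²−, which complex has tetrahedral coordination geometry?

[Y(en)₂]³⁺

For [Y(en)₂]³⁺: Summing ligand charges against the +3 overall charge gives an oxidation state of +3 for yttrium. Group 3 minus oxidation state 3 gives a d⁰ configuration. A d⁰ ion has no crystal-field stabilisation preference between square planar and tetrahedral, so four ligands adopt the sterically favoured tetrahedral geometry. → tetrahedral.
For [Ni(CN)₂(NO₂)₂]²−: Summing ligand charges against the −2 overall charge gives an oxidation state of +2 for nickel. Nickel is a group-10 element; Ni(II) is therefore d⁸. Cyanide and nitro (N-bound nitrite) are strong-field ligands (high in the spectrochemical series). A 3d d⁸ ion with strong-field ligands gains enough CFSE to favour square planar over tetrahedral. → square planar.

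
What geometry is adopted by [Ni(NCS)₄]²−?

Ligand charges: each isothiocyanate is −1. With an overall charge of −2 the nickel centre must be in the +2 oxidation state.
Ni sits in group 10, so the d-electron count is 10 − 2 = 8.
Coordination number: 4.
Isothiocyanate is a weak-field ligand.
With weak-field ligands the CFSE gain from square planar is small, so a 3d d⁸ ion takes the sterically preferred tetrahedral geometry.

tetrahedral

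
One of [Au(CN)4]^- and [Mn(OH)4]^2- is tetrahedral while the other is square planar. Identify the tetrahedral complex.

For [Au(CN)4]^-: Each cyanide is −1; balancing the −1 overall charge requires Au(III). Gold is a group-11 element; Au(III) is therefore d⁸. A 5d d⁸ ion has a large crystal-field splitting; square planar leaves the high-energy d_{x²−y²} orbital empty and maximises CFSE. → square planar.
For [Mn(OH)4]^2-: Ligand charges: each hydroxide is −1. With an overall charge of −2 the manganese centre must be in the +2 oxidation state. Group 7 minus oxidation state 2 gives a d⁵ configuration. A high-spin d⁵ ion has zero CFSE in either geometry, so four ligands adopt the sterically favoured tetrahedral geometry. → tetrahedral.

[Mn(OH)4]^2-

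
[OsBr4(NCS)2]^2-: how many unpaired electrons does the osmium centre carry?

2 unpaired electrons

Summing ligand charges against the −2 overall charge gives an oxidation state of +4 for osmium.
Group 8 minus oxidation state 4 gives a d⁴ configuration.
The spin state decides the count: a 5d ion has a large Δₒ and is invariably low-spin.
An octahedral low-spin d⁴ ion is t₂g⁴e_g⁰, giving 2 unpaired electrons.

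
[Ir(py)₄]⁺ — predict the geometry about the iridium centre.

square planar

Ligand charges: pyridine is neutral. With an overall charge of +1 the iridium centre must be in the +1 oxidation state.
Group 9 minus oxidation state 1 gives a d⁸ configuration.
With 4 monodentate ligands the coordination number is 4.
A 5d d⁸ ion has a large crystal-field splitting; square planar leaves the high-energy d_{x²−y²} orbital empty and maximises CFSE.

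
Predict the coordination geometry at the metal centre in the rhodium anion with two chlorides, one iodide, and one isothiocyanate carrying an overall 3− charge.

square planar

Each chloride is −1; each iodide is −1; each isothiocyanate is −1; balancing the −3 overall charge requires Rh(I).
Rhodium is a group-9 element; Rh(I) is therefore d⁸.
With 4 monodentate ligands the coordination number is 4.
A 4d d⁸ ion has a large crystal-field splitting; square planar leaves the high-energy d_{x²−y²} orbital empty and maximises CFSE.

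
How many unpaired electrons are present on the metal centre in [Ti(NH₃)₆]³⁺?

Ligand charges: ammonia is neutral. With an overall charge of +3 the titanium centre must be in the +3 oxidation state.
Group 4 minus oxidation state 3 gives a d¹ configuration.
In an octahedral field the d¹ configuration is t₂g¹e_g⁰ (only one arrangement possible), giving 1 unpaired electron.

1 unpaired electron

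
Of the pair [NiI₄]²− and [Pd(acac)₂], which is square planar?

For [NiI₄]²−: Each iodide is −1; balancing the −2 overall charge requires Ni(II). Nickel is a group-10 element; Ni(II) is therefore d⁸. Iodide is a weak-field ligand. With weak-field ligands the CFSE gain from square planar is small, so a 3d d⁸ ion takes the sterically preferred tetrahedral geometry. → tetrahedral.
For [Pd(acac)₂]: Summing ligand charges against the 0 overall charge gives an oxidation state of +2 for palladium. Palladium is a group-10 element; Pd(II) is therefore d⁸. A 4d d⁸ ion has a large crystal-field splitting; square planar leaves the high-energy d_{x²−y²} orbital empty and maximises CFSE. → square planar.

[Pd(acac)₂]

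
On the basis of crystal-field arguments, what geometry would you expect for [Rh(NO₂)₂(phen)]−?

Ligand charges: each nitro (N-bound nitrite) is −1; 1,10-phenanthroline is neutral. With an overall charge of −1 the rhodium centre must be in the +1 oxidation state.
Group 9 minus oxidation state 1 gives a d⁸ configuration.
Counting donor atoms: 2×nitro (N-bound nitrite) (monodentate) → 2 donors; 1×1,10-phenanthroline (bidentate) → 2 donors. Coordination number = 4.
A 4d d⁸ ion has a large crystal-field splitting; square planar leaves the high-energy d_{x²−y²} orbital empty and maximises CFSE.

square planar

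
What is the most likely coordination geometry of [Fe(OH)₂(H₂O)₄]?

Ligand charges: each hydroxide is −1; water is neutral. With an overall charge of 0 the iron centre must be in the +2 oxidation state.
Group 8 minus oxidation state 2 gives a d⁶ configuration.
Coordination number: 6.
Six donors around a single metal centre give an octahedral coordination sphere.

octahedral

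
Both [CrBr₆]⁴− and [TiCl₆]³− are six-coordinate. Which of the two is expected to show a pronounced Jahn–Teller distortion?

[CrBr₆]⁴−: Each bromide is −1; balancing the −4 overall charge requires Cr(II). Group 6 minus oxidation state 2 gives a d⁴ configuration. Bromide is a weak-field ligand for a first-row metal, so the complex is high-spin. The t₂g³e_g¹ (high-spin) configuration has an unevenly filled e_g set; the Jahn–Teller theorem predicts a tetragonal distortion (typically axial elongation) to lift the degeneracy.
[TiCl₆]³−: Each chloride is −1; balancing the −3 overall charge requires Ti(III). Titanium is a group-4 element; Ti(III) is therefore d¹. The d¹ configuration leaves the e_g set evenly filled (or empty) — no strong Jahn–Teller driving force.

[CrBr₆]⁴−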